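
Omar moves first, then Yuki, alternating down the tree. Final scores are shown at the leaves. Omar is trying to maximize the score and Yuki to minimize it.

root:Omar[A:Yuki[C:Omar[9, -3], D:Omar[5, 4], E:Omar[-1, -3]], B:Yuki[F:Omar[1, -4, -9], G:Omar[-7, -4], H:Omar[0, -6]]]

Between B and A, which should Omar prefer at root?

A

F (Omar): max(1, -4, -9) = 1
G (Omar): max(-7, -4) = -4
H (Omar): max(0, -6) = 0
B (Yuki): min(1, -4, 0) = -4
C (Omar): max(9, -3) = 9
D (Omar): max(5, 4) = 5
E (Omar): max(-1, -3) = -1
A (Yuki): min(9, 5, -1) = -1
Omar prefers the higher value; B=-4, A=-1. A is better since -1 > -4.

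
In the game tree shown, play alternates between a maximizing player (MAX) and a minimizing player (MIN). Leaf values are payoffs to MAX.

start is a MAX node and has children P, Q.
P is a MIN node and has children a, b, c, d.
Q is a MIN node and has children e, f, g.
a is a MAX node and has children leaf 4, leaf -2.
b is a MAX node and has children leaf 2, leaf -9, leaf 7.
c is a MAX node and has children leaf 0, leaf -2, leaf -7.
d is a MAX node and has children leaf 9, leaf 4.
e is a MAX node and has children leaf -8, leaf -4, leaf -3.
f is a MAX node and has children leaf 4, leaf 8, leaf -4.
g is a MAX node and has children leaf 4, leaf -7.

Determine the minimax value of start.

0

a (MAX): max(4, -2) = 4
b (MAX): max(2, -9, 7) = 7
c (MAX): max(0, -2, -7) = 0
d (MAX): max(9, 4) = 9
P (MIN): min(4, 7, 0, 9) = 0
e (MAX): max(-8, -4, -3) = -3
f (MAX): max(4, 8, -4) = 8
g (MAX): max(4, -7) = 4
Q (MIN): min(-3, 8, 4) = -3
start (MAX): max(0, -3) = 0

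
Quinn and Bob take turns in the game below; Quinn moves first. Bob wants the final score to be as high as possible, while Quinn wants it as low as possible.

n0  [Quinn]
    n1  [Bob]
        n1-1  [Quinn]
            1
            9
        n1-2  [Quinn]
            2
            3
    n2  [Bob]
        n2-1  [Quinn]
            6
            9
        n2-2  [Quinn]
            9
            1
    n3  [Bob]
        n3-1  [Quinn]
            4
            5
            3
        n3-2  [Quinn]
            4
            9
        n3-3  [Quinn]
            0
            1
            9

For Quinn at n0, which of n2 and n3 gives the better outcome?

n3

n2-1 (Quinn): min(6, 9) = 6
n2-2 (Quinn): min(9, 1) = 1
n2 (Bob): max(6, 1) = 6
n3-1 (Quinn): min(4, 5, 3) = 3
n3-2 (Quinn): min(4, 9) = 4
n3-3 (Quinn): min(0, 1, 9) = 0
n3 (Bob): max(3, 4, 0) = 4
Quinn prefers the lower value; n2=6, n3=4. n3 is better since 4 < 6.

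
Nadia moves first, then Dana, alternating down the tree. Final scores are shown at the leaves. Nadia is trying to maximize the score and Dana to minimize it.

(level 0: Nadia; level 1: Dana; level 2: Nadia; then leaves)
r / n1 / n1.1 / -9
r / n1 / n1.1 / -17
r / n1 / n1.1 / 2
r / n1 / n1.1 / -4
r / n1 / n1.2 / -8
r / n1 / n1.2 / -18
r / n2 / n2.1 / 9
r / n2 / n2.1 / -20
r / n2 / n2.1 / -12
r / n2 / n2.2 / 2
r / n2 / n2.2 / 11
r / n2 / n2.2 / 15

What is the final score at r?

n1.1 (Nadia): max(-9, -17, 2, -4) = 2
n1.2 (Nadia): max(-8, -18) = -8
n1 (Dana): min(2, -8) = -8
n2.1 (Nadia): max(9, -20, -12) = 9
n2.2 (Nadia): max(2, 11, 15) = 15
n2 (Dana): min(9, 15) = 9
r (Nadia): max(-8, 9) = 9

9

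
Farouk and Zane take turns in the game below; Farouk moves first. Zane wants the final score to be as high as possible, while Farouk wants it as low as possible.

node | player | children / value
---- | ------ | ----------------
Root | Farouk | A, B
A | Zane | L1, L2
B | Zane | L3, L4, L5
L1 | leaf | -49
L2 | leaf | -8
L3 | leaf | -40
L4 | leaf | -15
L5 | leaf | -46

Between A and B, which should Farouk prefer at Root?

A (Zane): max(-49, -8) = -8
B (Zane): max(-40, -15, -46) = -15
Farouk prefers the lower value; A=-8, B=-15. B is better since -15 < -8.

B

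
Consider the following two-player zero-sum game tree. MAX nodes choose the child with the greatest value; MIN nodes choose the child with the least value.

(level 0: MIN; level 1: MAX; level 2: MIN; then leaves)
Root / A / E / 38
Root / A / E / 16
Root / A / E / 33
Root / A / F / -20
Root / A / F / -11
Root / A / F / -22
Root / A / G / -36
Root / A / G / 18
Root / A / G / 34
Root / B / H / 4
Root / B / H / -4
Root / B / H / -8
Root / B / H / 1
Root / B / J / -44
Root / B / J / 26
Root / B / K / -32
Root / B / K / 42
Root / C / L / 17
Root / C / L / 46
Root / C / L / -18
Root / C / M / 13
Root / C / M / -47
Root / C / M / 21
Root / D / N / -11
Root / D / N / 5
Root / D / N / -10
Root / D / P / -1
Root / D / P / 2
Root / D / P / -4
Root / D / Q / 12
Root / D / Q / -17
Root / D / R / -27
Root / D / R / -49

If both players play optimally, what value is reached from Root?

E (MIN): min(38, 16, 33) = 16
F (MIN): min(-20, -11, -22) = -22
G (MIN): min(-36, 18, 34) = -36
A (MAX): max(16, -22, -36) = 16
H (MIN): min(4, -4, -8, 1) = -8
J (MIN): min(-44, 26) = -44
K (MIN): min(-32, 42) = -32
B (MAX): max(-8, -44, -32) = -8
L (MIN): min(17, 46, -18) = -18
M (MIN): min(13, -47, 21) = -47
C (MAX): max(-18, -47) = -18
N (MIN): min(-11, 5, -10) = -11
P (MIN): min(-1, 2, -4) = -4
Q (MIN): min(12, -17) = -17
R (MIN): min(-27, -49) = -49
D (MAX): max(-11, -4, -17, -49) = -4
Root (MIN): min(16, -8, -18, -4) = -18

-18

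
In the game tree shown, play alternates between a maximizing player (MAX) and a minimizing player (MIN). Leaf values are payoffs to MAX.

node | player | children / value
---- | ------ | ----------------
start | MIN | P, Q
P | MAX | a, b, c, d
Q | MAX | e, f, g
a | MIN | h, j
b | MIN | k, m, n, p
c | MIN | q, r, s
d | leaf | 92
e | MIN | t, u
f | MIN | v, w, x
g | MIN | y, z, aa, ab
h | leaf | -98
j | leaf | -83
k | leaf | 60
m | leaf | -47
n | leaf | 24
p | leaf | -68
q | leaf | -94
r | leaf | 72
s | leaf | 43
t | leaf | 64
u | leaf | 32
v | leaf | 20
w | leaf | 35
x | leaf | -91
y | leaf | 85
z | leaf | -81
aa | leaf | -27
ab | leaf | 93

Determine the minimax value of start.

a (MIN): min(-98, -83) = -98
b (MIN): min(60, -47, 24, -68) = -68
c (MIN): min(-94, 72, 43) = -94
P (MAX): max(-98, -68, -94, 92) = 92
e (MIN): min(64, 32) = 32
f (MIN): min(20, 35, -91) = -91
g (MIN): min(85, -81, -27, 93) = -81
Q (MAX): max(32, -91, -81) = 32
start (MIN): min(92, 32) = 32

32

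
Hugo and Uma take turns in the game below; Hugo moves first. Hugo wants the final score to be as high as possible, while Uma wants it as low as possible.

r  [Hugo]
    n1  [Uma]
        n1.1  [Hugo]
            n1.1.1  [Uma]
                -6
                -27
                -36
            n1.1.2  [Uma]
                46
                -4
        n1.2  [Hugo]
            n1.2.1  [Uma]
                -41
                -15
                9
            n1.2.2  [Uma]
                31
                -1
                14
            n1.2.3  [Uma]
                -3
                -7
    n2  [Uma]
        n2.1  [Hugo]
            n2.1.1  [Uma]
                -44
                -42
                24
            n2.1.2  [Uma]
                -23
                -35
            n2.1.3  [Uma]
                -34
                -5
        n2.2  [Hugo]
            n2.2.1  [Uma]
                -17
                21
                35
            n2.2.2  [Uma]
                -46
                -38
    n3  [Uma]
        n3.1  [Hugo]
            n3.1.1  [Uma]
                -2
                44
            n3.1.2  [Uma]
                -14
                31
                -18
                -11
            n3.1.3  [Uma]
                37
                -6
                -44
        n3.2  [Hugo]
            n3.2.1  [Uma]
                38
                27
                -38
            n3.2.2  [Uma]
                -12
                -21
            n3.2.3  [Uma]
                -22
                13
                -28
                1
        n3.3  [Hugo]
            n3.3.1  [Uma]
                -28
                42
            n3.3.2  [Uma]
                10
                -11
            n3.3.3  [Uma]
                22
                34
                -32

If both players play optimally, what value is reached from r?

-4

n1.1.1 (Uma): min(-6, -27, -36) = -36
n1.1.2 (Uma): min(46, -4) = -4
n1.1 (Hugo): max(-36, -4) = -4
n1.2.1 (Uma): min(-41, -15, 9) = -41
n1.2.2 (Uma): min(31, -1, 14) = -1
n1.2.3 (Uma): min(-3, -7) = -7
n1.2 (Hugo): max(-41, -1, -7) = -1
n1 (Uma): min(-4, -1) = -4
n2.1.1 (Uma): min(-44, -42, 24) = -44
n2.1.2 (Uma): min(-23, -35) = -35
n2.1.3 (Uma): min(-34, -5) = -34
n2.1 (Hugo): max(-44, -35, -34) = -34
n2.2.1 (Uma): min(-17, 21, 35) = -17
n2.2.2 (Uma): min(-46, -38) = -46
n2.2 (Hugo): max(-17, -46) = -17
n2 (Uma): min(-34, -17) = -34
n3.1.1 (Uma): min(-2, 44) = -2
n3.1.2 (Uma): min(-14, 31, -18, -11) = -18
n3.1.3 (Uma): min(37, -6, -44) = -44
n3.1 (Hugo): max(-2, -18, -44) = -2
n3.2.1 (Uma): min(38, 27, -38) = -38
n3.2.2 (Uma): min(-12, -21) = -21
n3.2.3 (Uma): min(-22, 13, -28, 1) = -28
n3.2 (Hugo): max(-38, -21, -28) = -21
n3.3.1 (Uma): min(-28, 42) = -28
n3.3.2 (Uma): min(10, -11) = -11
n3.3.3 (Uma): min(22, 34, -32) = -32
n3.3 (Hugo): max(-28, -11, -32) = -11
n3 (Uma): min(-2, -21, -11) = -21
r (Hugo): max(-4, -34, -21) = -4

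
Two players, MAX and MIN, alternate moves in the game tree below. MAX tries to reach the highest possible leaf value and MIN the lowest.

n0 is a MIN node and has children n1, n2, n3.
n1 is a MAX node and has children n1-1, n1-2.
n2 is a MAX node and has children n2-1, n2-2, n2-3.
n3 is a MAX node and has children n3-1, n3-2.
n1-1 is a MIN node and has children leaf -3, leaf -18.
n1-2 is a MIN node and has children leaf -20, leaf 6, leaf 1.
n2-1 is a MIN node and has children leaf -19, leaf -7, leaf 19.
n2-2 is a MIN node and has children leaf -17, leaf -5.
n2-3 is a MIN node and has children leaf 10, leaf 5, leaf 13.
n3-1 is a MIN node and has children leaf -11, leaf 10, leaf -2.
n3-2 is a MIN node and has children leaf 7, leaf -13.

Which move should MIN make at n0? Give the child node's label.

n1

n1-1 (MIN): min(-3, -18) = -18
n1-2 (MIN): min(-20, 6, 1) = -20
n1 (MAX): max(-18, -20) = -18
n2-1 (MIN): min(-19, -7, 19) = -19
n2-2 (MIN): min(-17, -5) = -17
n2-3 (MIN): min(10, 5, 13) = 5
n2 (MAX): max(-19, -17, 5) = 5
n3-1 (MIN): min(-11, 10, -2) = -11
n3-2 (MIN): min(7, -13) = -13
n3 (MAX): max(-11, -13) = -11
n0 (MIN): min(-18, 5, -11) = -18
MIN at n0 wants the lowest of {n1=-18, n2=5, n3=-11}, so chooses n1.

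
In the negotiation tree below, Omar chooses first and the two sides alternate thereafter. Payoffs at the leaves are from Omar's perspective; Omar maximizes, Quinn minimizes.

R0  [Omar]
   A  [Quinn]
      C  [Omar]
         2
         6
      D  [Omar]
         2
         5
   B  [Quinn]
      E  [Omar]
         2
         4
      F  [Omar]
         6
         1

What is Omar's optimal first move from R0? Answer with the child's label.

A

C (Omar): max(2, 6) = 6
D (Omar): max(2, 5) = 5
A (Quinn): min(6, 5) = 5
E (Omar): max(2, 4) = 4
F (Omar): max(6, 1) = 6
B (Quinn): min(4, 6) = 4
R0 (Omar): max(5, 4) = 5
Omar at R0 wants the highest of {A=5, B=4}, so chooses A.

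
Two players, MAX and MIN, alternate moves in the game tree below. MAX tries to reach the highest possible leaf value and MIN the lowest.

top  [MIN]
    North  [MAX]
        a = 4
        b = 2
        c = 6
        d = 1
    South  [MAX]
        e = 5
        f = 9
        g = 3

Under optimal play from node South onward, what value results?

9

South (MAX): max(5, 9, 3) = 9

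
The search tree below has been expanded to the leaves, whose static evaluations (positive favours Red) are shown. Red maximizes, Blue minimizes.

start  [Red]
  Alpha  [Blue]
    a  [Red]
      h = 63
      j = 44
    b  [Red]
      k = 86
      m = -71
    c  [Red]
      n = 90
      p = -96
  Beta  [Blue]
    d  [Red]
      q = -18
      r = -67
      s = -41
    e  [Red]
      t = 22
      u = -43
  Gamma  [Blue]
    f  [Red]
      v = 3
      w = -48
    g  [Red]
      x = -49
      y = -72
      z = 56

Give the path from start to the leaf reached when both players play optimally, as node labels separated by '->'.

start -> Alpha -> a -> h

a (Red): max(63, 44) = 63
b (Red): max(86, -71) = 86
c (Red): max(90, -96) = 90
Alpha (Blue): min(63, 86, 90) = 63
d (Red): max(-18, -67, -41) = -18
e (Red): max(22, -43) = 22
Beta (Blue): min(-18, 22) = -18
f (Red): max(3, -48) = 3
g (Red): max(-49, -72, 56) = 56
Gamma (Blue): min(3, 56) = 3
start (Red): max(63, -18, 3) = 63
At start, Red picks Alpha (highest: 63).
At Alpha, Blue picks a (lowest: 63).
At a, Red picks h (highest: 63).
Terminal value 63.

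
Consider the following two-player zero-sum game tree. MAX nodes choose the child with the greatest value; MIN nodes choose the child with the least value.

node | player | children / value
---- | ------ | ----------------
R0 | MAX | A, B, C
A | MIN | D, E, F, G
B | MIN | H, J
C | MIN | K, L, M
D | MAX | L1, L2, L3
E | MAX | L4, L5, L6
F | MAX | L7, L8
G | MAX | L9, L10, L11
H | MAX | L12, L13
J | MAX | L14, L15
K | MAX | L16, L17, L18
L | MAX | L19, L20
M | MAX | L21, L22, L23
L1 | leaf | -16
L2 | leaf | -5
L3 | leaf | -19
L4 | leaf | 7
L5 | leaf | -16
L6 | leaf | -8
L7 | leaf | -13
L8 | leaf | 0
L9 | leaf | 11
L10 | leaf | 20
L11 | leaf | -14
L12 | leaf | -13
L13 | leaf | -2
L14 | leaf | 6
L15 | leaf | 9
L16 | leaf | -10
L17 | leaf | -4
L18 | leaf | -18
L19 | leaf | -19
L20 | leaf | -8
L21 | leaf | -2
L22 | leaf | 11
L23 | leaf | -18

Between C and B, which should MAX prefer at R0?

K (MAX): max(-10, -4, -18) = -4
L (MAX): max(-19, -8) = -8
M (MAX): max(-2, 11, -18) = 11
C (MIN): min(-4, -8, 11) = -8
H (MAX): max(-13, -2) = -2
J (MAX): max(6, 9) = 9
B (MIN): min(-2, 9) = -2
MAX prefers the higher value; C=-8, B=-2. B is better since -2 > -8.

B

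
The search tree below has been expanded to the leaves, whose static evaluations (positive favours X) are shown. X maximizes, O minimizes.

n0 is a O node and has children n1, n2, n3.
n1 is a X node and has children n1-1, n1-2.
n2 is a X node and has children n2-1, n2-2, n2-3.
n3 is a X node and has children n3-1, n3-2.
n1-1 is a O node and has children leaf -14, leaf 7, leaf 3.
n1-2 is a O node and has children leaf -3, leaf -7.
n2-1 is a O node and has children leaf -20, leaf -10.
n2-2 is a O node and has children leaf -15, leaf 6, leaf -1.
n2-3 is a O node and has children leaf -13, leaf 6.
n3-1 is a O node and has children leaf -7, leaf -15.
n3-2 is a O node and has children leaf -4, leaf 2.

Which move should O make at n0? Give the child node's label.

n1-1 (O): min(-14, 7, 3) = -14
n1-2 (O): min(-3, -7) = -7
n1 (X): max(-14, -7) = -7
n2-1 (O): min(-20, -10) = -20
n2-2 (O): min(-15, 6, -1) = -15
n2-3 (O): min(-13, 6) = -13
n2 (X): max(-20, -15, -13) = -13
n3-1 (O): min(-7, -15) = -15
n3-2 (O): min(-4, 2) = -4
n3 (X): max(-15, -4) = -4
n0 (O): min(-7, -13, -4) = -13
O at n0 wants the lowest of {n1=-7, n2=-13, n3=-4}, so chooses n2.

n2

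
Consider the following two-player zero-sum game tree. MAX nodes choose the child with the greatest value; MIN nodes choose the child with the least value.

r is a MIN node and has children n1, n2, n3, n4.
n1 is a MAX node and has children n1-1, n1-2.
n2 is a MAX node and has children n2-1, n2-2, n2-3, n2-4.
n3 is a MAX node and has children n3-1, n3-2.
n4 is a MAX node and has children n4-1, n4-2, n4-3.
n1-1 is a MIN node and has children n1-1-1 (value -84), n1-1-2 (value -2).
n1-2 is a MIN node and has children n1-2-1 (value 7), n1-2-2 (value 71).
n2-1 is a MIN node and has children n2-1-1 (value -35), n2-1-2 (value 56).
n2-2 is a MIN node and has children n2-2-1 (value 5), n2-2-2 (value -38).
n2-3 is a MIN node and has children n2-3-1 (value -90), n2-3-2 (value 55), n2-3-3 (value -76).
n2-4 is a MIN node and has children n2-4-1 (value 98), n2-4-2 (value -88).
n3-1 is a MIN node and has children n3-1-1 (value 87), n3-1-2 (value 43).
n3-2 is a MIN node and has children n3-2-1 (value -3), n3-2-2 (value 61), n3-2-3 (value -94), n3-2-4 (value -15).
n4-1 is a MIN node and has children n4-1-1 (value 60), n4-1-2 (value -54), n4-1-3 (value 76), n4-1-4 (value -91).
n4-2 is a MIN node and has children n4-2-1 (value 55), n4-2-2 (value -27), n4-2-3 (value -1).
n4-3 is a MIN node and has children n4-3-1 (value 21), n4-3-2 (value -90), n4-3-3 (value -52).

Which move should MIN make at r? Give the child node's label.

n1-1 (MIN): min(-84, -2) = -84
n1-2 (MIN): min(7, 71) = 7
n1 (MAX): max(-84, 7) = 7
n2-1 (MIN): min(-35, 56) = -35
n2-2 (MIN): min(5, -38) = -38
n2-3 (MIN): min(-90, 55, -76) = -90
n2-4 (MIN): min(98, -88) = -88
n2 (MAX): max(-35, -38, -90, -88) = -35
n3-1 (MIN): min(87, 43) = 43
n3-2 (MIN): min(-3, 61, -94, -15) = -94
n3 (MAX): max(43, -94) = 43
n4-1 (MIN): min(60, -54, 76, -91) = -91
n4-2 (MIN): min(55, -27, -1) = -27
n4-3 (MIN): min(21, -90, -52) = -90
n4 (MAX): max(-91, -27, -90) = -27
r (MIN): min(7, -35, 43, -27) = -35
MIN at r wants the lowest of {n1=7, n2=-35, n3=43, n4=-27}, so chooses n2.

n2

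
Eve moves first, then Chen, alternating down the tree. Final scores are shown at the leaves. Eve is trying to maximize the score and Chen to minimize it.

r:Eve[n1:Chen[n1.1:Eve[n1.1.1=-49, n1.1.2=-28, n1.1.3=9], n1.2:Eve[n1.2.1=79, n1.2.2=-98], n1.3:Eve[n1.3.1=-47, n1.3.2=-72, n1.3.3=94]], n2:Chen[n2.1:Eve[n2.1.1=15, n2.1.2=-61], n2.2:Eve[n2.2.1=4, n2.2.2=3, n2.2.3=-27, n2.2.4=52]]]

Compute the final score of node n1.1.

n1.1 (Eve): max(-49, -28, 9) = 9

9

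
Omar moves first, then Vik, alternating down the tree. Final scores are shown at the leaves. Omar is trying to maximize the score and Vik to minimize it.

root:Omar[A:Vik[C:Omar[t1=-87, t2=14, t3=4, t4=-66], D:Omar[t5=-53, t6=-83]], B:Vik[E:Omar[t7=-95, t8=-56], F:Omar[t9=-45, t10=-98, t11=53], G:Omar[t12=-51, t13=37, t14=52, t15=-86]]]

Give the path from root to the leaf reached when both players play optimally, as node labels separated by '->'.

C (Omar): max(-87, 14, 4, -66) = 14
D (Omar): max(-53, -83) = -53
A (Vik): min(14, -53) = -53
E (Omar): max(-95, -56) = -56
F (Omar): max(-45, -98, 53) = 53
G (Omar): max(-51, 37, 52, -86) = 52
B (Vik): min(-56, 53, 52) = -56
root (Omar): max(-53, -56) = -53
At root, Omar picks A (highest: -53).
At A, Vik picks D (lowest: -53).
At D, Omar picks t5 (highest: -53).
Terminal value -53.

root -> A -> D -> t5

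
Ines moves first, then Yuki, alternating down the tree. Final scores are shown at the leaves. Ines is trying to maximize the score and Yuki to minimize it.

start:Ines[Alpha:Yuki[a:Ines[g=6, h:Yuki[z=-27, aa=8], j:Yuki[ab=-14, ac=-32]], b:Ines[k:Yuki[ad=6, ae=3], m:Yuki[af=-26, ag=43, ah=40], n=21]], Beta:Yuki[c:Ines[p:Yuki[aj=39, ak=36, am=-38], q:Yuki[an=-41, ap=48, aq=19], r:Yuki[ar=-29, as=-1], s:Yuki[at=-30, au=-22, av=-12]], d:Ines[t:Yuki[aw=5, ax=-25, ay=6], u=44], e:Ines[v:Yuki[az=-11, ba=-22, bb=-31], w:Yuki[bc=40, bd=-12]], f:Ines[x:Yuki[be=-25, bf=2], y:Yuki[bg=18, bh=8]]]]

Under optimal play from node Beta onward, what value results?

p (Yuki): min(39, 36, -38) = -38
q (Yuki): min(-41, 48, 19) = -41
r (Yuki): min(-29, -1) = -29
s (Yuki): min(-30, -22, -12) = -30
c (Ines): max(-38, -41, -29, -30) = -29
t (Yuki): min(5, -25, 6) = -25
d (Ines): max(-25, 44) = 44
v (Yuki): min(-11, -22, -31) = -31
w (Yuki): min(40, -12) = -12
e (Ines): max(-31, -12) = -12
x (Yuki): min(-25, 2) = -25
y (Yuki): min(18, 8) = 8
f (Ines): max(-25, 8) = 8
Beta (Yuki): min(-29, 44, -12, 8) = -29

-29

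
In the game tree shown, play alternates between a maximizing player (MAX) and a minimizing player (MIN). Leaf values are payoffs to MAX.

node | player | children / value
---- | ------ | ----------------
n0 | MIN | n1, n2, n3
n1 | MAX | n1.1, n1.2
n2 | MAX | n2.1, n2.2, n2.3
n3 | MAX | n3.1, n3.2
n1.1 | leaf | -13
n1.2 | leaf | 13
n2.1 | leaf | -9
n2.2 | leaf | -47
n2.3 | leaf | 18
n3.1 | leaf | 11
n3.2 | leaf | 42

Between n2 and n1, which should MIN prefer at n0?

n1

n2 (MAX): max(-9, -47, 18) = 18
n1 (MAX): max(-13, 13) = 13
MIN prefers the lower value; n2=18, n1=13. n1 is better since 13 < 18.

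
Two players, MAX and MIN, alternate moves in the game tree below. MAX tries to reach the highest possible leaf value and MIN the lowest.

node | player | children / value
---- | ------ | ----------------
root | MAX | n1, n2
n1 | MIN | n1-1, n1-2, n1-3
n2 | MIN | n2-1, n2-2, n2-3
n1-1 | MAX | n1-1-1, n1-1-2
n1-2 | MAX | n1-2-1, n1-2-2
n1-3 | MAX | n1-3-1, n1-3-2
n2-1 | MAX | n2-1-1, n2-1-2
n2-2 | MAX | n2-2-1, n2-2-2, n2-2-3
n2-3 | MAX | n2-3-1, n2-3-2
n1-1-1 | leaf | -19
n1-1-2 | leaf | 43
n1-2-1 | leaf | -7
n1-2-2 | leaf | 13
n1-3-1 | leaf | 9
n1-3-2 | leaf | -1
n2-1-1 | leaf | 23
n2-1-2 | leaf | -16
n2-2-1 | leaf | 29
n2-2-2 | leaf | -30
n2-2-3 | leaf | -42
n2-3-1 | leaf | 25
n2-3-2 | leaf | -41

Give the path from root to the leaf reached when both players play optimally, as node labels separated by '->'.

root -> n2 -> n2-1 -> n2-1-1

n1-1 (MAX): max(-19, 43) = 43
n1-2 (MAX): max(-7, 13) = 13
n1-3 (MAX): max(9, -1) = 9
n1 (MIN): min(43, 13, 9) = 9
n2-1 (MAX): max(23, -16) = 23
n2-2 (MAX): max(29, -30, -42) = 29
n2-3 (MAX): max(25, -41) = 25
n2 (MIN): min(23, 29, 25) = 23
root (MAX): max(9, 23) = 23
At root, MAX picks n2 (highest: 23).
At n2, MIN picks n2-1 (lowest: 23).
At n2-1, MAX picks n2-1-1 (highest: 23).
Terminal value 23.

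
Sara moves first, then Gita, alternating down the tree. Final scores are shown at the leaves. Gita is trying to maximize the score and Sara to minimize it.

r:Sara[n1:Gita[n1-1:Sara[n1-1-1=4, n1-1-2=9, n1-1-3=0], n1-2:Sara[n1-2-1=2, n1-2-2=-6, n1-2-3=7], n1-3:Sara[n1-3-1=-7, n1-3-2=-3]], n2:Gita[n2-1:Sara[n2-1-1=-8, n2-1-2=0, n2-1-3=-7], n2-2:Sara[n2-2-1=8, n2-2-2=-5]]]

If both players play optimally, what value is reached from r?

-5

n1-1 (Sara): min(4, 9, 0) = 0
n1-2 (Sara): min(2, -6, 7) = -6
n1-3 (Sara): min(-7, -3) = -7
n1 (Gita): max(0, -6, -7) = 0
n2-1 (Sara): min(-8, 0, -7) = -8
n2-2 (Sara): min(8, -5) = -5
n2 (Gita): max(-8, -5) = -5
r (Sara): min(0, -5) = -5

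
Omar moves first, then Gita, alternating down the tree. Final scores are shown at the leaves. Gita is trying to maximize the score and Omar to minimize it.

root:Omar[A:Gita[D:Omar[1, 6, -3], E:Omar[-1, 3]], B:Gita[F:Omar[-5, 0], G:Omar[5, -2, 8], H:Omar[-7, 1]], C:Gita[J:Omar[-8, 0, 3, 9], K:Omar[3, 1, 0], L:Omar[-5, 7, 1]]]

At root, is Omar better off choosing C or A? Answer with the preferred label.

J (Omar): min(-8, 0, 3, 9) = -8
K (Omar): min(3, 1, 0) = 0
L (Omar): min(-5, 7, 1) = -5
C (Gita): max(-8, 0, -5) = 0
D (Omar): min(1, 6, -3) = -3
E (Omar): min(-1, 3) = -1
A (Gita): max(-3, -1) = -1
Omar prefers the lower value; C=0, A=-1. A is better since -1 < 0.

A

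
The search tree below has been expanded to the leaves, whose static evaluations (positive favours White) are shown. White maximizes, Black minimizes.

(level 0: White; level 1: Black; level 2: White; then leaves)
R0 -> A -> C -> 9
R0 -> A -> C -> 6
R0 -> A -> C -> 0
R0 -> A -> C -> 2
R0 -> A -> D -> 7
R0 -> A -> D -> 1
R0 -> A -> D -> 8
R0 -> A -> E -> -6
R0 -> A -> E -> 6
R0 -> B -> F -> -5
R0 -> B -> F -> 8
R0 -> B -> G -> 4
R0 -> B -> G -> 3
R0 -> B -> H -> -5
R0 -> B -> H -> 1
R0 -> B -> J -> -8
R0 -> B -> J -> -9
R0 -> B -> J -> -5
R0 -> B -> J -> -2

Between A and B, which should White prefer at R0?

C (White): max(9, 6, 0, 2) = 9
D (White): max(7, 1, 8) = 8
E (White): max(-6, 6) = 6
A (Black): min(9, 8, 6) = 6
F (White): max(-5, 8) = 8
G (White): max(4, 3) = 4
H (White): max(-5, 1) = 1
J (White): max(-8, -9, -5, -2) = -2
B (Black): min(8, 4, 1, -2) = -2
White prefers the higher value; A=6, B=-2. A is better since 6 > -2.

A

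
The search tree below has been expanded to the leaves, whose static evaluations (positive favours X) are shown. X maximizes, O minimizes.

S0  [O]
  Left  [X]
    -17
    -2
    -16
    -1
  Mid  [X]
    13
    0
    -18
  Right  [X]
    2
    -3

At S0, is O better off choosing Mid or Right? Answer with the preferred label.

Mid (X): max(13, 0, -18) = 13
Right (X): max(2, -3) = 2
O prefers the lower value; Mid=13, Right=2. Right is better since 2 < 13.

Right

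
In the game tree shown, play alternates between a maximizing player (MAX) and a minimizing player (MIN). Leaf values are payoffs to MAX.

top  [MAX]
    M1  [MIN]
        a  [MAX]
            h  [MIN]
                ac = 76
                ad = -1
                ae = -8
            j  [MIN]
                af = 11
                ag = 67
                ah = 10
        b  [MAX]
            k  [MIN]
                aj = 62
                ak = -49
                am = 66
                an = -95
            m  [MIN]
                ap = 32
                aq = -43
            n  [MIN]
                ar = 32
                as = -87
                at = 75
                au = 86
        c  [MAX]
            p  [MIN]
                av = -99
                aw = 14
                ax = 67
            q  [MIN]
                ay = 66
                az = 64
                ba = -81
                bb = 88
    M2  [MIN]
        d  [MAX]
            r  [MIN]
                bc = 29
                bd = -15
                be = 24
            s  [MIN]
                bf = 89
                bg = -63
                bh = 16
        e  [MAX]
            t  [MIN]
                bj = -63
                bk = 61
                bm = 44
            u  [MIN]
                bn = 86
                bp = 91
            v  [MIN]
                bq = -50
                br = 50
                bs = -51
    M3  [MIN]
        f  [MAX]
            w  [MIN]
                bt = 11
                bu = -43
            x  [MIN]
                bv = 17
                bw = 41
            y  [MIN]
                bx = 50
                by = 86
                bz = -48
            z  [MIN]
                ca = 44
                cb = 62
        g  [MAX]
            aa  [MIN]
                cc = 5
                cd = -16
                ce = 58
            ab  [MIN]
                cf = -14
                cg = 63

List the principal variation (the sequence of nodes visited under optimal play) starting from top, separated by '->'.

h (MIN): min(76, -1, -8) = -8
j (MIN): min(11, 67, 10) = 10
a (MAX): max(-8, 10) = 10
k (MIN): min(62, -49, 66, -95) = -95
m (MIN): min(32, -43) = -43
n (MIN): min(32, -87, 75, 86) = -87
b (MAX): max(-95, -43, -87) = -43
p (MIN): min(-99, 14, 67) = -99
q (MIN): min(66, 64, -81, 88) = -81
c (MAX): max(-99, -81) = -81
M1 (MIN): min(10, -43, -81) = -81
r (MIN): min(29, -15, 24) = -15
s (MIN): min(89, -63, 16) = -63
d (MAX): max(-15, -63) = -15
t (MIN): min(-63, 61, 44) = -63
u (MIN): min(86, 91) = 86
v (MIN): min(-50, 50, -51) = -51
e (MAX): max(-63, 86, -51) = 86
M2 (MIN): min(-15, 86) = -15
w (MIN): min(11, -43) = -43
x (MIN): min(17, 41) = 17
y (MIN): min(50, 86, -48) = -48
z (MIN): min(44, 62) = 44
f (MAX): max(-43, 17, -48, 44) = 44
aa (MIN): min(5, -16, 58) = -16
ab (MIN): min(-14, 63) = -14
g (MAX): max(-16, -14) = -14
M3 (MIN): min(44, -14) = -14
top (MAX): max(-81, -15, -14) = -14
At top, MAX picks M3 (highest: -14).
At M3, MIN picks g (lowest: -14).
At g, MAX picks ab (highest: -14).
At ab, MIN picks cf (lowest: -14).
Terminal value -14.

top -> M3 -> g -> ab -> cf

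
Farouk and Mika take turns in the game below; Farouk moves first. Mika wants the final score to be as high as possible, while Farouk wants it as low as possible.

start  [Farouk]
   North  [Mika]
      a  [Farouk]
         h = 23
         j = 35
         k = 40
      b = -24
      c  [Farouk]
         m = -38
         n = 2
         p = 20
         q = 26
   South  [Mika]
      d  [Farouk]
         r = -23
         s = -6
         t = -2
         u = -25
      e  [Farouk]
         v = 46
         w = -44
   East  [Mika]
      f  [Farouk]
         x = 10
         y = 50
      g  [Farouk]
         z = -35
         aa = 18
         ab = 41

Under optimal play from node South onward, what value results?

-25

d (Farouk): min(-23, -6, -2, -25) = -25
e (Farouk): min(46, -44) = -44
South (Mika): max(-25, -44) = -25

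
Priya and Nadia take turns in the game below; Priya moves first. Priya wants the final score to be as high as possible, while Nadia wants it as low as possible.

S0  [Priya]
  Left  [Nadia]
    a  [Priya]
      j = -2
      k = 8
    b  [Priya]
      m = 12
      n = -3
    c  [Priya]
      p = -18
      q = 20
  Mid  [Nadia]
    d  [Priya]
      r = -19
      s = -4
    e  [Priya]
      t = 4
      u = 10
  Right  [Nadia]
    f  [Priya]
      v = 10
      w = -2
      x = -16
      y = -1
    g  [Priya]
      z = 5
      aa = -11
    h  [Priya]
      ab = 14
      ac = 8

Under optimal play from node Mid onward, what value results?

-4

d (Priya): max(-19, -4) = -4
e (Priya): max(4, 10) = 10
Mid (Nadia): min(-4, 10) = -4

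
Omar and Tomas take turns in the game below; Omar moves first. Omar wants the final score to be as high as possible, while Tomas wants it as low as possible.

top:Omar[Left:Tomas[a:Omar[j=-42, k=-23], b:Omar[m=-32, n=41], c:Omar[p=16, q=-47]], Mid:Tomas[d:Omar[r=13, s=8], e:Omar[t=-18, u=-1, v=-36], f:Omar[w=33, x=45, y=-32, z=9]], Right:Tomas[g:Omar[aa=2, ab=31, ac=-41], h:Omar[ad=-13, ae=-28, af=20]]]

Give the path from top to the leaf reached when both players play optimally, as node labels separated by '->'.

a (Omar): max(-42, -23) = -23
b (Omar): max(-32, 41) = 41
c (Omar): max(16, -47) = 16
Left (Tomas): min(-23, 41, 16) = -23
d (Omar): max(13, 8) = 13
e (Omar): max(-18, -1, -36) = -1
f (Omar): max(33, 45, -32, 9) = 45
Mid (Tomas): min(13, -1, 45) = -1
g (Omar): max(2, 31, -41) = 31
h (Omar): max(-13, -28, 20) = 20
Right (Tomas): min(31, 20) = 20
top (Omar): max(-23, -1, 20) = 20
At top, Omar picks Right (highest: 20).
At Right, Tomas picks h (lowest: 20).
At h, Omar picks af (highest: 20).
Terminal value 20.

top -> Right -> h -> af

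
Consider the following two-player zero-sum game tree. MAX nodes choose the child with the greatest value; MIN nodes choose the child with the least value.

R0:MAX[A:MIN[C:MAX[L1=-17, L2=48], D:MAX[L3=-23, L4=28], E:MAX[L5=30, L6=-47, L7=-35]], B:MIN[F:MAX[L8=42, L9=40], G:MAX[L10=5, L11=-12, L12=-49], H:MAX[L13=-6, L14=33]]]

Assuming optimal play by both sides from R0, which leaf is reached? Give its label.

L4

C (MAX): max(-17, 48) = 48
D (MAX): max(-23, 28) = 28
E (MAX): max(30, -47, -35) = 30
A (MIN): min(48, 28, 30) = 28
F (MAX): max(42, 40) = 42
G (MAX): max(5, -12, -49) = 5
H (MAX): max(-6, 33) = 33
B (MIN): min(42, 5, 33) = 5
R0 (MAX): max(28, 5) = 28
At R0, MAX picks A (highest: 28).
At A, MIN picks D (lowest: 28).
At D, MAX picks L4 (highest: 28).
Terminal value 28.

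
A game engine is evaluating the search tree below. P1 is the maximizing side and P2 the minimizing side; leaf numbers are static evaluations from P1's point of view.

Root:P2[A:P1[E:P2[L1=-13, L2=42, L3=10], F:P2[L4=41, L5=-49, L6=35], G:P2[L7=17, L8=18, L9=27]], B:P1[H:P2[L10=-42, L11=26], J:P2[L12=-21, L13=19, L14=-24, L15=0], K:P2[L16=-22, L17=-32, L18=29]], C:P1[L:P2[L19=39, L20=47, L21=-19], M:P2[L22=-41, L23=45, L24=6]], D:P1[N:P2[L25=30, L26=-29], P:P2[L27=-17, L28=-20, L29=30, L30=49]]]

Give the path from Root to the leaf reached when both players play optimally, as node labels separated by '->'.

Root -> B -> J -> L14

E (P2): min(-13, 42, 10) = -13
F (P2): min(41, -49, 35) = -49
G (P2): min(17, 18, 27) = 17
A (P1): max(-13, -49, 17) = 17
H (P2): min(-42, 26) = -42
J (P2): min(-21, 19, -24, 0) = -24
K (P2): min(-22, -32, 29) = -32
B (P1): max(-42, -24, -32) = -24
L (P2): min(39, 47, -19) = -19
M (P2): min(-41, 45, 6) = -41
C (P1): max(-19, -41) = -19
N (P2): min(30, -29) = -29
P (P2): min(-17, -20, 30, 49) = -20
D (P1): max(-29, -20) = -20
Root (P2): min(17, -24, -19, -20) = -24
At Root, P2 picks B (lowest: -24).
At B, P1 picks J (highest: -24).
At J, P2 picks L14 (lowest: -24).
Terminal value -24.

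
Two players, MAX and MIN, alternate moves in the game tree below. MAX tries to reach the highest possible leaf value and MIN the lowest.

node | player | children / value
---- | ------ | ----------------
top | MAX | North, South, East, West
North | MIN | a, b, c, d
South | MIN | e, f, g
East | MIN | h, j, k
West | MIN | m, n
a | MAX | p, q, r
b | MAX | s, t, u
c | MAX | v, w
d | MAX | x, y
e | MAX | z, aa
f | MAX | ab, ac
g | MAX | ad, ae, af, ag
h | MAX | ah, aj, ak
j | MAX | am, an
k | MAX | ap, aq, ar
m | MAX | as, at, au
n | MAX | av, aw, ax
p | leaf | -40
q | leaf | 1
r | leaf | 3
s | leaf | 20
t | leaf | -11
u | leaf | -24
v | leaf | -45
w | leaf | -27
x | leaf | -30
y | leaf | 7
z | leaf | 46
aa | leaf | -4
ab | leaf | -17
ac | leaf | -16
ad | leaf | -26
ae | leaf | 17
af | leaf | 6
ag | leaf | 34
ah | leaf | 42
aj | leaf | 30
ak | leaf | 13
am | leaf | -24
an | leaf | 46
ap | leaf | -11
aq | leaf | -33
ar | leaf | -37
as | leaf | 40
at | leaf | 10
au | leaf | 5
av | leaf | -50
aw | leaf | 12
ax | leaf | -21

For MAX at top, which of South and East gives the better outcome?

e (MAX): max(46, -4) = 46
f (MAX): max(-17, -16) = -16
g (MAX): max(-26, 17, 6, 34) = 34
South (MIN): min(46, -16, 34) = -16
h (MAX): max(42, 30, 13) = 42
j (MAX): max(-24, 46) = 46
k (MAX): max(-11, -33, -37) = -11
East (MIN): min(42, 46, -11) = -11
MAX prefers the higher value; South=-16, East=-11. East is better since -11 > -16.

East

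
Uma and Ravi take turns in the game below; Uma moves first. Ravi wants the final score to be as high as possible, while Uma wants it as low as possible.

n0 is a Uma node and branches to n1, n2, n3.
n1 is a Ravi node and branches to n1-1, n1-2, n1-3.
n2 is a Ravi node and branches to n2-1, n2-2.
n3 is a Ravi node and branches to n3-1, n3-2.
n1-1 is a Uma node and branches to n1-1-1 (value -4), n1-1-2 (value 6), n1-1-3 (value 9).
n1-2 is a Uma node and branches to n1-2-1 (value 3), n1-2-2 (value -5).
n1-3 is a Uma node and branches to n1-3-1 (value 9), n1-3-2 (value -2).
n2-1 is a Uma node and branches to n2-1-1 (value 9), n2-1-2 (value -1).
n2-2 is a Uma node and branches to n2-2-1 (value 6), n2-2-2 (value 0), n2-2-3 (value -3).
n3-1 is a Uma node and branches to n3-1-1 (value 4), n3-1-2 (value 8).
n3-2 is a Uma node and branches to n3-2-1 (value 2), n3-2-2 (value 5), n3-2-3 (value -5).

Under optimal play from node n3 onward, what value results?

n3-1 (Uma): min(4, 8) = 4
n3-2 (Uma): min(2, 5, -5) = -5
n3 (Ravi): max(4, -5) = 4

4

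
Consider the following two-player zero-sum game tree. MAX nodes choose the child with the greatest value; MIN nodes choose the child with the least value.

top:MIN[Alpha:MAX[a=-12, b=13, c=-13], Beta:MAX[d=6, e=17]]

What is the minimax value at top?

Alpha (MAX): max(-12, 13, -13) = 13
Beta (MAX): max(6, 17) = 17
top (MIN): min(13, 17) = 13

13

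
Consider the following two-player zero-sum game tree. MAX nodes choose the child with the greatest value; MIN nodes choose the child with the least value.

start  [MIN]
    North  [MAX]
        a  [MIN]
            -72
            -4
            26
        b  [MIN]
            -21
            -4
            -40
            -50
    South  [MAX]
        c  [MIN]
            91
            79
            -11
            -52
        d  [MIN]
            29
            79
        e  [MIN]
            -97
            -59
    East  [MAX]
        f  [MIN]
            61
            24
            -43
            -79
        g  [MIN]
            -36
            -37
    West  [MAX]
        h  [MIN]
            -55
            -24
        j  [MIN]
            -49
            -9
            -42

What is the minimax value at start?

-50

a (MIN): min(-72, -4, 26) = -72
b (MIN): min(-21, -4, -40, -50) = -50
North (MAX): max(-72, -50) = -50
c (MIN): min(91, 79, -11, -52) = -52
d (MIN): min(29, 79) = 29
e (MIN): min(-97, -59) = -97
South (MAX): max(-52, 29, -97) = 29
f (MIN): min(61, 24, -43, -79) = -79
g (MIN): min(-36, -37) = -37
East (MAX): max(-79, -37) = -37
h (MIN): min(-55, -24) = -55
j (MIN): min(-49, -9, -42) = -49
West (MAX): max(-55, -49) = -49
start (MIN): min(-50, 29, -37, -49) = -50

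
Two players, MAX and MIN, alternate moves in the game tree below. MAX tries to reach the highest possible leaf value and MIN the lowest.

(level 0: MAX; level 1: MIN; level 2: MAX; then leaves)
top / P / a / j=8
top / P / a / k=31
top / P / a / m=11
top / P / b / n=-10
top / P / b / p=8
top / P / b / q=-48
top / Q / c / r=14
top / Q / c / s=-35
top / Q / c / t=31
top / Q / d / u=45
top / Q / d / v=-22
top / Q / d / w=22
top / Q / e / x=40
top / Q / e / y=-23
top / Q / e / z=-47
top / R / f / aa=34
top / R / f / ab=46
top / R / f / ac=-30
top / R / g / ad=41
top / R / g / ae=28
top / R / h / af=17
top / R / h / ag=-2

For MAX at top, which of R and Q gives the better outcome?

Q

f (MAX): max(34, 46, -30) = 46
g (MAX): max(41, 28) = 41
h (MAX): max(17, -2) = 17
R (MIN): min(46, 41, 17) = 17
c (MAX): max(14, -35, 31) = 31
d (MAX): max(45, -22, 22) = 45
e (MAX): max(40, -23, -47) = 40
Q (MIN): min(31, 45, 40) = 31
MAX prefers the higher value; R=17, Q=31. Q is better since 31 > 17.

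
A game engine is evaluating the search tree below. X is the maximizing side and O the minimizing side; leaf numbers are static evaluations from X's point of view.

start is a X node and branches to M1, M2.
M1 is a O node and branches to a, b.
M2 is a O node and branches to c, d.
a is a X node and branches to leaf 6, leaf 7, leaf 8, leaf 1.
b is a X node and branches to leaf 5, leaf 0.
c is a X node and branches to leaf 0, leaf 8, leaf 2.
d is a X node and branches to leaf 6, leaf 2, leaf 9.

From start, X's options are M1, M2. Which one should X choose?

a (X): max(6, 7, 8, 1) = 8
b (X): max(5, 0) = 5
M1 (O): min(8, 5) = 5
c (X): max(0, 8, 2) = 8
d (X): max(6, 2, 9) = 9
M2 (O): min(8, 9) = 8
start (X): max(5, 8) = 8
X at start wants the highest of {M1=5, M2=8}, so chooses M2.

M2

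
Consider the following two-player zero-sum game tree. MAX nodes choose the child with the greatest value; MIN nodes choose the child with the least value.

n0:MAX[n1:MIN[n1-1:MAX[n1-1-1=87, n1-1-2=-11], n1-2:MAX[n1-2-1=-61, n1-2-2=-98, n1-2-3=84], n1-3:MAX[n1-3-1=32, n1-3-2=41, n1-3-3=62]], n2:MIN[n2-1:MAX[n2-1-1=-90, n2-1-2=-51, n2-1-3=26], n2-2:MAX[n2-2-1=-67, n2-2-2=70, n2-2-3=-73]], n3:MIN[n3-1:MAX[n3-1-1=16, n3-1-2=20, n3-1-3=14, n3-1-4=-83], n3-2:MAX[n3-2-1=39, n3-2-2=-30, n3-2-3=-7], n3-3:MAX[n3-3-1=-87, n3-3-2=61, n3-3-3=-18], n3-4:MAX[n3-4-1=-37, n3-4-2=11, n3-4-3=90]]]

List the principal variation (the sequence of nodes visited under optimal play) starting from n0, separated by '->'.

n1-1 (MAX): max(87, -11) = 87
n1-2 (MAX): max(-61, -98, 84) = 84
n1-3 (MAX): max(32, 41, 62) = 62
n1 (MIN): min(87, 84, 62) = 62
n2-1 (MAX): max(-90, -51, 26) = 26
n2-2 (MAX): max(-67, 70, -73) = 70
n2 (MIN): min(26, 70) = 26
n3-1 (MAX): max(16, 20, 14, -83) = 20
n3-2 (MAX): max(39, -30, -7) = 39
n3-3 (MAX): max(-87, 61, -18) = 61
n3-4 (MAX): max(-37, 11, 90) = 90
n3 (MIN): min(20, 39, 61, 90) = 20
n0 (MAX): max(62, 26, 20) = 62
At n0, MAX picks n1 (highest: 62).
At n1, MIN picks n1-3 (lowest: 62).
At n1-3, MAX picks n1-3-3 (highest: 62).
Terminal value 62.

n0 -> n1 -> n1-3 -> n1-3-3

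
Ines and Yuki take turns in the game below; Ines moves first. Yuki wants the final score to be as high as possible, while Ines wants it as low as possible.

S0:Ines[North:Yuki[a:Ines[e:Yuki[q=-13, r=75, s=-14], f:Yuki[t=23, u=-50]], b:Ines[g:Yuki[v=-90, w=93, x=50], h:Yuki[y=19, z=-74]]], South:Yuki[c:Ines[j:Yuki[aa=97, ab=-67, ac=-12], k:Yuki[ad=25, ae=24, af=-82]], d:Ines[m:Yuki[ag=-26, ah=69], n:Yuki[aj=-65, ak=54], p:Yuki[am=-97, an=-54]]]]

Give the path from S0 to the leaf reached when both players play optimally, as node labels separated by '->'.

S0 -> North -> a -> f -> t

e (Yuki): max(-13, 75, -14) = 75
f (Yuki): max(23, -50) = 23
a (Ines): min(75, 23) = 23
g (Yuki): max(-90, 93, 50) = 93
h (Yuki): max(19, -74) = 19
b (Ines): min(93, 19) = 19
North (Yuki): max(23, 19) = 23
j (Yuki): max(97, -67, -12) = 97
k (Yuki): max(25, 24, -82) = 25
c (Ines): min(97, 25) = 25
m (Yuki): max(-26, 69) = 69
n (Yuki): max(-65, 54) = 54
p (Yuki): max(-97, -54) = -54
d (Ines): min(69, 54, -54) = -54
South (Yuki): max(25, -54) = 25
S0 (Ines): min(23, 25) = 23
At S0, Ines picks North (lowest: 23).
At North, Yuki picks a (highest: 23).
At a, Ines picks f (lowest: 23).
At f, Yuki picks t (highest: 23).
Terminal value 23.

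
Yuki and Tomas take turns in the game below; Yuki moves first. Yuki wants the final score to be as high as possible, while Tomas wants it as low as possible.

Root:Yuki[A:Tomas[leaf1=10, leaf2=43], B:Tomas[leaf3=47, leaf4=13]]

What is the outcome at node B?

B (Tomas): min(47, 13) = 13

13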